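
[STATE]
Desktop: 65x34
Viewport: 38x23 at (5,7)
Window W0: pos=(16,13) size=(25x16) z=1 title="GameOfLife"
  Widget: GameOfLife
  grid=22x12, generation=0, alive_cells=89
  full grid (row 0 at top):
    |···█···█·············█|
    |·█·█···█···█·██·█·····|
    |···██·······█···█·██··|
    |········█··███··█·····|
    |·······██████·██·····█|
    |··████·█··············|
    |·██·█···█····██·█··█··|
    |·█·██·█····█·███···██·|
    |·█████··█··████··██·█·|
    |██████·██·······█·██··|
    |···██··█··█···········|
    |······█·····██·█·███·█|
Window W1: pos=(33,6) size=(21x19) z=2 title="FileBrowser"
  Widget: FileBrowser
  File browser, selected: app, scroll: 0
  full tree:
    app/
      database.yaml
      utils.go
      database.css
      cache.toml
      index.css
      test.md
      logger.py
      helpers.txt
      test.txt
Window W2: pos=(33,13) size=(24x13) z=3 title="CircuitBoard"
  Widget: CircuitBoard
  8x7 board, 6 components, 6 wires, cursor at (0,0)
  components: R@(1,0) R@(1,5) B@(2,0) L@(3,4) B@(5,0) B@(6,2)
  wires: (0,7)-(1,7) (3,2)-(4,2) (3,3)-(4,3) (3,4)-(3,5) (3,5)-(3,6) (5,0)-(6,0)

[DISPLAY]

                            ┃ FileBrow
                            ┠─────────
                            ┃> [-] app
                            ┃    datab
                            ┃    utils
                            ┃    datab
           ┏━━━━━━━━━━━━━━━━┏━━━━━━━━━
           ┃ GameOfLife     ┃ CircuitB
           ┠────────────────┠─────────
           ┃Gen: 0          ┃   0 1 2 
           ┃···█···█········┃0  [.]   
           ┃·█·█···█···█·██·┃         
           ┃···██·······█···┃1   R    
           ┃········█··███··┃         
           ┃·······██████·██┃2   B    
           ┃··████·█········┃         
           ┃·██·█···█····██·┃3        
           ┃·█·██·█····█·███┃         
           ┃·█████··█··████·┗━━━━━━━━━
           ┃██████·██·······█·██·· ┃  
           ┃···██··█··█··········· ┃  
           ┗━━━━━━━━━━━━━━━━━━━━━━━┛  
                                      


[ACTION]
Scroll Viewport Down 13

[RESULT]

                            ┃    utils
                            ┃    datab
           ┏━━━━━━━━━━━━━━━━┏━━━━━━━━━
           ┃ GameOfLife     ┃ CircuitB
           ┠────────────────┠─────────
           ┃Gen: 0          ┃   0 1 2 
           ┃···█···█········┃0  [.]   
           ┃·█·█···█···█·██·┃         
           ┃···██·······█···┃1   R    
           ┃········█··███··┃         
           ┃·······██████·██┃2   B    
           ┃··████·█········┃         
           ┃·██·█···█····██·┃3        
           ┃·█·██·█····█·███┃         
           ┃·█████··█··████·┗━━━━━━━━━
           ┃██████·██·······█·██·· ┃  
           ┃···██··█··█··········· ┃  
           ┗━━━━━━━━━━━━━━━━━━━━━━━┛  
                                      
                                      
                                      
                                      
                                      


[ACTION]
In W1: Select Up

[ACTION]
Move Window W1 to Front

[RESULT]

                            ┃    utils
                            ┃    datab
           ┏━━━━━━━━━━━━━━━━┃    cache
           ┃ GameOfLife     ┃    index
           ┠────────────────┃    test.
           ┃Gen: 0          ┃    logge
           ┃···█···█········┃    helpe
           ┃·█·█···█···█·██·┃    test.
           ┃···██·······█···┃         
           ┃········█··███··┃         
           ┃·······██████·██┃         
           ┃··████·█········┃         
           ┃·██·█···█····██·┃         
           ┃·█·██·█····█·███┗━━━━━━━━━
           ┃·█████··█··████·┗━━━━━━━━━
           ┃██████·██·······█·██·· ┃  
           ┃···██··█··█··········· ┃  
           ┗━━━━━━━━━━━━━━━━━━━━━━━┛  
                                      
                                      
                                      
                                      
                                      


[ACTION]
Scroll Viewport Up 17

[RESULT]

                                      
                                      
                                      
                                      
                                      
                                      
                            ┏━━━━━━━━━
                            ┃ FileBrow
                            ┠─────────
                            ┃> [-] app
                            ┃    datab
                            ┃    utils
                            ┃    datab
           ┏━━━━━━━━━━━━━━━━┃    cache
           ┃ GameOfLife     ┃    index
           ┠────────────────┃    test.
           ┃Gen: 0          ┃    logge
           ┃···█···█········┃    helpe
           ┃·█·█···█···█·██·┃    test.
           ┃···██·······█···┃         
           ┃········█··███··┃         
           ┃·······██████·██┃         
           ┃··████·█········┃         


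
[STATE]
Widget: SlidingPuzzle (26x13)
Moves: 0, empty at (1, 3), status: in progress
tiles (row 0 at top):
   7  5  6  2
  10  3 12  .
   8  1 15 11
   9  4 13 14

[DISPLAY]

┌────┬────┬────┬────┐     
│  7 │  5 │  6 │  2 │     
├────┼────┼────┼────┤     
│ 10 │  3 │ 12 │    │     
├────┼────┼────┼────┤     
│  8 │  1 │ 15 │ 11 │     
├────┼────┼────┼────┤     
│  9 │  4 │ 13 │ 14 │     
└────┴────┴────┴────┘     
Moves: 0                  
                          
                          
                          


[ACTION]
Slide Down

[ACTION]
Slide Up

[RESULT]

┌────┬────┬────┬────┐     
│  7 │  5 │  6 │  2 │     
├────┼────┼────┼────┤     
│ 10 │  3 │ 12 │    │     
├────┼────┼────┼────┤     
│  8 │  1 │ 15 │ 11 │     
├────┼────┼────┼────┤     
│  9 │  4 │ 13 │ 14 │     
└────┴────┴────┴────┘     
Moves: 2                  
                          
                          
                          


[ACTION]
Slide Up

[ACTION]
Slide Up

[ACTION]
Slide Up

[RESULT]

┌────┬────┬────┬────┐     
│  7 │  5 │  6 │  2 │     
├────┼────┼────┼────┤     
│ 10 │  3 │ 12 │ 11 │     
├────┼────┼────┼────┤     
│  8 │  1 │ 15 │ 14 │     
├────┼────┼────┼────┤     
│  9 │  4 │ 13 │    │     
└────┴────┴────┴────┘     
Moves: 4                  
                          
                          
                          


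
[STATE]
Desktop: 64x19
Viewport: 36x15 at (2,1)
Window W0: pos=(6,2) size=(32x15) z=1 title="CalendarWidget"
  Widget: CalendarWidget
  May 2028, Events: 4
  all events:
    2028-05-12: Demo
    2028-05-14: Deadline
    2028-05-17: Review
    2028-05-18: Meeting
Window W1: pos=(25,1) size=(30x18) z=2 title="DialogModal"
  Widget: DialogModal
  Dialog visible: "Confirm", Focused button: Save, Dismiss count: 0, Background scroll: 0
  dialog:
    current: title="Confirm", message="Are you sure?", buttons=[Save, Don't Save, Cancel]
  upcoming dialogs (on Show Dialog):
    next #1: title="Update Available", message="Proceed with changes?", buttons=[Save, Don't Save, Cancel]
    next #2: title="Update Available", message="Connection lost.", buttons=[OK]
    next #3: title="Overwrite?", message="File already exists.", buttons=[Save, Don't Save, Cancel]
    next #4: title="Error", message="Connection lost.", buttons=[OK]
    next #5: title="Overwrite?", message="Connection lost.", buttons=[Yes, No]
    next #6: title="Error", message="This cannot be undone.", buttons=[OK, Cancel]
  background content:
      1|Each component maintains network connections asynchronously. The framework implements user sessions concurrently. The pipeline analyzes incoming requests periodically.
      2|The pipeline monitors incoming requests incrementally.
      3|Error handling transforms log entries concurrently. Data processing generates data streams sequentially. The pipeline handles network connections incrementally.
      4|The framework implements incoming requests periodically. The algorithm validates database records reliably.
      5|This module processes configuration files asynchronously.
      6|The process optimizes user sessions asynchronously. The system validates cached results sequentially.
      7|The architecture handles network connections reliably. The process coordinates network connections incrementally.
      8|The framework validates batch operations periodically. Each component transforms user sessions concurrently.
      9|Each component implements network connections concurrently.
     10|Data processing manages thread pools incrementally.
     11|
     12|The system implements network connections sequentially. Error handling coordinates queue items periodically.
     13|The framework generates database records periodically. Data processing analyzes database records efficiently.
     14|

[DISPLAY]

                       ┏━━━━━━━━━━━━
    ┏━━━━━━━━━━━━━━━━━━┃ DialogModal
    ┃ CalendarWidget   ┠────────────
    ┠──────────────────┃Each compone
    ┃           May 202┃The pipeline
    ┃Mo Tu We Th Fr Sa ┃Error handli
    ┃ 1  2  3  4  5  6 ┃The framewor
    ┃ 8  9 10 11 12* 13┃Th┌─────────
    ┃15 16 17* 18* 19 2┃Th│       Co
    ┃22 23 24 25 26 27 ┃Th│    Are y
    ┃29 30 31          ┃Th│[Save]  D
    ┃                  ┃Ea└─────────
    ┃                  ┃Data process
    ┃                  ┃            
    ┃                  ┃The system i


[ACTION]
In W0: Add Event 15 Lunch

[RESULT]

                       ┏━━━━━━━━━━━━
    ┏━━━━━━━━━━━━━━━━━━┃ DialogModal
    ┃ CalendarWidget   ┠────────────
    ┠──────────────────┃Each compone
    ┃           May 202┃The pipeline
    ┃Mo Tu We Th Fr Sa ┃Error handli
    ┃ 1  2  3  4  5  6 ┃The framewor
    ┃ 8  9 10 11 12* 13┃Th┌─────────
    ┃15* 16 17* 18* 19 ┃Th│       Co
    ┃22 23 24 25 26 27 ┃Th│    Are y
    ┃29 30 31          ┃Th│[Save]  D
    ┃                  ┃Ea└─────────
    ┃                  ┃Data process
    ┃                  ┃            
    ┃                  ┃The system i


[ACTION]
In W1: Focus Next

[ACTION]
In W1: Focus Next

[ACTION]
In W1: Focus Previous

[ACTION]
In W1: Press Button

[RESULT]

                       ┏━━━━━━━━━━━━
    ┏━━━━━━━━━━━━━━━━━━┃ DialogModal
    ┃ CalendarWidget   ┠────────────
    ┠──────────────────┃Each compone
    ┃           May 202┃The pipeline
    ┃Mo Tu We Th Fr Sa ┃Error handli
    ┃ 1  2  3  4  5  6 ┃The framewor
    ┃ 8  9 10 11 12* 13┃This module 
    ┃15* 16 17* 18* 19 ┃The process 
    ┃22 23 24 25 26 27 ┃The architec
    ┃29 30 31          ┃The framewor
    ┃                  ┃Each compone
    ┃                  ┃Data process
    ┃                  ┃            
    ┃                  ┃The system i


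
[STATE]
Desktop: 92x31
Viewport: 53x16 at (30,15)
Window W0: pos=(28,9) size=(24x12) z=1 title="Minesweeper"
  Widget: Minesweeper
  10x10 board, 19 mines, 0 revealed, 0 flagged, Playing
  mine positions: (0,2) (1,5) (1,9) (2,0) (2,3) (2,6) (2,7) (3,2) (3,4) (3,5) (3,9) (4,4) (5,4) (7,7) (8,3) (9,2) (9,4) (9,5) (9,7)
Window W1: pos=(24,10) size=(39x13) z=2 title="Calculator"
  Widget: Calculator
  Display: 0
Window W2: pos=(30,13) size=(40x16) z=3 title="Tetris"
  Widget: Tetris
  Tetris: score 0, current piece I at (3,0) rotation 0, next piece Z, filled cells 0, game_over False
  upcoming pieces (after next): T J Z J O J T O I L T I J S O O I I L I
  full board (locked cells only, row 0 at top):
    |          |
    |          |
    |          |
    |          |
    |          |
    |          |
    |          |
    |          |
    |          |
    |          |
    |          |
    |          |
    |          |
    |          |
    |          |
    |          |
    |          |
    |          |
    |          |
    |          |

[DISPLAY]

┠──────────────────────────────────────┨             
┃          │Next:                      ┃             
┃          │▓▓                         ┃             
┃          │ ▓▓                        ┃             
┃          │                           ┃             
┃          │                           ┃             
┃          │                           ┃             
┃          │Score:                     ┃             
┃          │0                          ┃             
┃          │                           ┃             
┃          │                           ┃             
┃          │                           ┃             
┃          │                           ┃             
┗━━━━━━━━━━━━━━━━━━━━━━━━━━━━━━━━━━━━━━┛             
                                                     
                                                     


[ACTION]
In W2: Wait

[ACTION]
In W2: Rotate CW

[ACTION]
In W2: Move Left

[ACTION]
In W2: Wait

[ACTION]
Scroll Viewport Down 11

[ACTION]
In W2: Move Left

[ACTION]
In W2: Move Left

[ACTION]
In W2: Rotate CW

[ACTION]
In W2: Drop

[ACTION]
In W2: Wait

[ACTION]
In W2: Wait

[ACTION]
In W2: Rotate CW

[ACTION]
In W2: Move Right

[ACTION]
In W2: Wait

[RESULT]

┠──────────────────────────────────────┨             
┃ █        │Next:                      ┃             
┃ █        │▓▓                         ┃             
┃          │ ▓▓                        ┃             
┃          │                           ┃             
┃          │                           ┃             
┃          │                           ┃             
┃          │Score:                     ┃             
┃          │0                          ┃             
┃          │                           ┃             
┃          │                           ┃             
┃          │                           ┃             
┃          │                           ┃             
┗━━━━━━━━━━━━━━━━━━━━━━━━━━━━━━━━━━━━━━┛             
                                                     
                                                     


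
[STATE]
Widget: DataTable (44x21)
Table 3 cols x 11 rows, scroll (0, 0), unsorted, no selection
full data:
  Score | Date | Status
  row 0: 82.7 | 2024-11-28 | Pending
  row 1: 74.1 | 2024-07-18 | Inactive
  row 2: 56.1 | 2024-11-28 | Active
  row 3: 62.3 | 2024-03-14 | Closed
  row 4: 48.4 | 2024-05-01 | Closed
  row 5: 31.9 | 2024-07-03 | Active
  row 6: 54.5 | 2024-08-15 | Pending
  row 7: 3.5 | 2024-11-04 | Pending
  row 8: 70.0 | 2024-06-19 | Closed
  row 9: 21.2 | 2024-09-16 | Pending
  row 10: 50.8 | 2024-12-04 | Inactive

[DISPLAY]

Score│Date      │Status                     
─────┼──────────┼────────                   
82.7 │2024-11-28│Pending                    
74.1 │2024-07-18│Inactive                   
56.1 │2024-11-28│Active                     
62.3 │2024-03-14│Closed                     
48.4 │2024-05-01│Closed                     
31.9 │2024-07-03│Active                     
54.5 │2024-08-15│Pending                    
3.5  │2024-11-04│Pending                    
70.0 │2024-06-19│Closed                     
21.2 │2024-09-16│Pending                    
50.8 │2024-12-04│Inactive                   
                                            
                                            
                                            
                                            
                                            
                                            
                                            
                                            


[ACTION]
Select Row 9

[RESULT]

Score│Date      │Status                     
─────┼──────────┼────────                   
82.7 │2024-11-28│Pending                    
74.1 │2024-07-18│Inactive                   
56.1 │2024-11-28│Active                     
62.3 │2024-03-14│Closed                     
48.4 │2024-05-01│Closed                     
31.9 │2024-07-03│Active                     
54.5 │2024-08-15│Pending                    
3.5  │2024-11-04│Pending                    
70.0 │2024-06-19│Closed                     
>1.2 │2024-09-16│Pending                    
50.8 │2024-12-04│Inactive                   
                                            
                                            
                                            
                                            
                                            
                                            
                                            
                                            


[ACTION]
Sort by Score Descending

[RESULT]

Scor▼│Date      │Status                     
─────┼──────────┼────────                   
82.7 │2024-11-28│Pending                    
74.1 │2024-07-18│Inactive                   
70.0 │2024-06-19│Closed                     
62.3 │2024-03-14│Closed                     
56.1 │2024-11-28│Active                     
54.5 │2024-08-15│Pending                    
50.8 │2024-12-04│Inactive                   
48.4 │2024-05-01│Closed                     
31.9 │2024-07-03│Active                     
>1.2 │2024-09-16│Pending                    
3.5  │2024-11-04│Pending                    
                                            
                                            
                                            
                                            
                                            
                                            
                                            
                                            


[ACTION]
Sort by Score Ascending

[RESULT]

Scor▲│Date      │Status                     
─────┼──────────┼────────                   
3.5  │2024-11-04│Pending                    
21.2 │2024-09-16│Pending                    
31.9 │2024-07-03│Active                     
48.4 │2024-05-01│Closed                     
50.8 │2024-12-04│Inactive                   
54.5 │2024-08-15│Pending                    
56.1 │2024-11-28│Active                     
62.3 │2024-03-14│Closed                     
70.0 │2024-06-19│Closed                     
>4.1 │2024-07-18│Inactive                   
82.7 │2024-11-28│Pending                    
                                            
                                            
                                            
                                            
                                            
                                            
                                            
                                            


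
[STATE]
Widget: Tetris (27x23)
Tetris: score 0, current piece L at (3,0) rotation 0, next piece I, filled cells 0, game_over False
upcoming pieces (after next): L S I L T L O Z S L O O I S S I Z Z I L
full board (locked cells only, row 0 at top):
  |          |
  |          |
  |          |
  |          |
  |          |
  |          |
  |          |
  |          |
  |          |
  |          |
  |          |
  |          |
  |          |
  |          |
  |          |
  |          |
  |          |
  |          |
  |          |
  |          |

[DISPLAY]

     ▒    │Next:           
   ▒▒▒    │████            
          │                
          │                
          │                
          │                
          │Score:          
          │0               
          │                
          │                
          │                
          │                
          │                
          │                
          │                
          │                
          │                
          │                
          │                
          │                
          │                
          │                
          │                


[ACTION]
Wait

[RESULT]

          │Next:           
     ▒    │████            
   ▒▒▒    │                
          │                
          │                
          │                
          │Score:          
          │0               
          │                
          │                
          │                
          │                
          │                
          │                
          │                
          │                
          │                
          │                
          │                
          │                
          │                
          │                
          │                


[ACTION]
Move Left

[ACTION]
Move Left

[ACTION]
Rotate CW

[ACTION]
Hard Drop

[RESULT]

   ████   │Next:           
          │  ▒             
          │▒▒▒             
          │                
          │                
          │                
          │Score:          
          │0               
          │                
          │                
          │                
          │                
          │                
          │                
          │                
          │                
          │                
 ▒        │                
 ▒        │                
 ▒▒       │                
          │                
          │                
          │                


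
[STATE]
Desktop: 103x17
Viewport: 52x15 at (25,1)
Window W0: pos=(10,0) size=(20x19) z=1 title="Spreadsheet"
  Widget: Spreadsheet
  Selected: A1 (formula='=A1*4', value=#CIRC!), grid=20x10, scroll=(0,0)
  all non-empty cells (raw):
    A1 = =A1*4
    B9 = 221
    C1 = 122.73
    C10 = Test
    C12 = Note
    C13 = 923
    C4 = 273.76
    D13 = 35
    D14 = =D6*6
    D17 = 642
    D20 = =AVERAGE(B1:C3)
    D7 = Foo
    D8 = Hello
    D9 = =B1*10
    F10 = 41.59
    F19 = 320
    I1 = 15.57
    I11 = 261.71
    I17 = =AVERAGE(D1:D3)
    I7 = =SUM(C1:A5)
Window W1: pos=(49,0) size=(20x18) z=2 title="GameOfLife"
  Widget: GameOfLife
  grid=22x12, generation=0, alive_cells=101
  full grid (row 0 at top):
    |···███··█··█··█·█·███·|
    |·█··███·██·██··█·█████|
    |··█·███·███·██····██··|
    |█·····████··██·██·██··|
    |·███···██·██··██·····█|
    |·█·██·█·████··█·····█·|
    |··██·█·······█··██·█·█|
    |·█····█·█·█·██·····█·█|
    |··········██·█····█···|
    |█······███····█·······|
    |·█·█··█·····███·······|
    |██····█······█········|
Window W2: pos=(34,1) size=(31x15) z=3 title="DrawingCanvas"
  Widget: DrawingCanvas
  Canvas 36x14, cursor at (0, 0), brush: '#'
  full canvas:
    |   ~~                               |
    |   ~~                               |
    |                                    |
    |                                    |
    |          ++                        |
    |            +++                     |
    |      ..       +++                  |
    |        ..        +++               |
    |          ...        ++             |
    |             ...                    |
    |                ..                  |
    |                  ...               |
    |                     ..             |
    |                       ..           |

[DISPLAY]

    ┃    ┏━━━━━━━━━━━━━━━━━━━━━━━━━━━━━┓   ┃        
────┨    ┃ DrawingCanvas               ┃───┨        
    ┃    ┠─────────────────────────────┨   ┃        
 B  ┃    ┃+  ~~                        ┃·██┃        
----┃    ┃   ~~                        ┃███┃        
    ┃    ┃                             ┃·██┃        
    ┃    ┃                             ┃·██┃        
    ┃    ┃          ++                 ┃···┃        
    ┃    ┃            +++              ┃···┃        
    ┃    ┃      ..       +++           ┃█·█┃        
    ┃    ┃        ..        +++        ┃··█┃        
    ┃    ┃          ...        ++      ┃·█·┃        
    ┃    ┃             ...             ┃···┃        
   2┃    ┃                ..           ┃···┃        
    ┃    ┗━━━━━━━━━━━━━━━━━━━━━━━━━━━━━┛···┃        


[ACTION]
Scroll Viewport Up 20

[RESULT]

━━━━┓                   ┏━━━━━━━━━━━━━━━━━━┓        
    ┃    ┏━━━━━━━━━━━━━━━━━━━━━━━━━━━━━┓   ┃        
────┨    ┃ DrawingCanvas               ┃───┨        
    ┃    ┠─────────────────────────────┨   ┃        
 B  ┃    ┃+  ~~                        ┃·██┃        
----┃    ┃   ~~                        ┃███┃        
    ┃    ┃                             ┃·██┃        
    ┃    ┃                             ┃·██┃        
    ┃    ┃          ++                 ┃···┃        
    ┃    ┃            +++              ┃···┃        
    ┃    ┃      ..       +++           ┃█·█┃        
    ┃    ┃        ..        +++        ┃··█┃        
    ┃    ┃          ...        ++      ┃·█·┃        
    ┃    ┃             ...             ┃···┃        
   2┃    ┃                ..           ┃···┃        


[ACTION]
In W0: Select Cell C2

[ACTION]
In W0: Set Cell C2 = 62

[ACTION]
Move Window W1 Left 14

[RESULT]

━━━━┓     ┏━━━━━━━━━━━━━━━━━━┓                      
    ┃    ┏━━━━━━━━━━━━━━━━━━━━━━━━━━━━━┓            
────┨    ┃ DrawingCanvas               ┃            
    ┃    ┠─────────────────────────────┨            
 B  ┃    ┃+  ~~                        ┃            
----┃    ┃   ~~                        ┃            
    ┃    ┃                             ┃            
    ┃    ┃                             ┃            
    ┃    ┃          ++                 ┃            
    ┃    ┃            +++              ┃            
    ┃    ┃      ..       +++           ┃            
    ┃    ┃        ..        +++        ┃            
    ┃    ┃          ...        ++      ┃            
    ┃    ┃             ...             ┃            
   2┃    ┃                ..           ┃            


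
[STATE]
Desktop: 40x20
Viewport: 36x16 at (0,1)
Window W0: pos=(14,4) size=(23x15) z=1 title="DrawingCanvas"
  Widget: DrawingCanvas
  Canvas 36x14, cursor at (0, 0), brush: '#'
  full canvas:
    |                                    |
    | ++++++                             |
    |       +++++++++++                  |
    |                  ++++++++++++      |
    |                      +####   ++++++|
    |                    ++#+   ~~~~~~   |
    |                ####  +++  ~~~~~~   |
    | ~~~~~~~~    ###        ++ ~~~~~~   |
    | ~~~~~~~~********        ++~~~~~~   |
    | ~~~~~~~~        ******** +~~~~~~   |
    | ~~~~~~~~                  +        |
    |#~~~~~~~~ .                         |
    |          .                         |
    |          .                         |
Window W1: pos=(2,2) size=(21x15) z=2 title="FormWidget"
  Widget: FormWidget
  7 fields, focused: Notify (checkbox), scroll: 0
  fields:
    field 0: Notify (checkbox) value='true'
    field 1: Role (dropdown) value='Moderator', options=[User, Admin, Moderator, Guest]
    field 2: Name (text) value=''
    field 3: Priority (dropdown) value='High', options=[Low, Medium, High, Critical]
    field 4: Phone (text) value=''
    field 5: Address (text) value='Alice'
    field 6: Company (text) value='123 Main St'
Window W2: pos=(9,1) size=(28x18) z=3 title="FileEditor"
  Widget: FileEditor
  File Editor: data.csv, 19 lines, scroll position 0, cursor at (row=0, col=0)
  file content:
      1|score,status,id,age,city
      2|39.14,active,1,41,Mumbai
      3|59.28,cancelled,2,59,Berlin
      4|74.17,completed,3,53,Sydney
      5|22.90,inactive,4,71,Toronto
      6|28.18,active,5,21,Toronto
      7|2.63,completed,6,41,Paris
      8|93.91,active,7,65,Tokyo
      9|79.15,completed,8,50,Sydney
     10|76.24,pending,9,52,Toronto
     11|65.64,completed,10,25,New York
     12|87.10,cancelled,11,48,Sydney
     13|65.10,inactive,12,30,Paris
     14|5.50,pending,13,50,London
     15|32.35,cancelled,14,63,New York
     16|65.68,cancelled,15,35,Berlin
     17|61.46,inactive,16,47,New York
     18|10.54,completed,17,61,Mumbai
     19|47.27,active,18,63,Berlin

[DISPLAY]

         ┏━━━━━━━━━━━━━━━━━━━━━━━━━━
  ┏━━━━━━┃ FileEditor               
  ┃ FormW┠──────────────────────────
  ┠──────┃█core,status,id,age,city ▲
  ┃> Noti┃39.14,active,1,41,Mumbai █
  ┃  Role┃59.28,cancelled,2,59,Berl░
  ┃  Name┃74.17,completed,3,53,Sydn░
  ┃  Prio┃22.90,inactive,4,71,Toron░
  ┃  Phon┃28.18,active,5,21,Toronto░
  ┃  Addr┃2.63,completed,6,41,Paris░
  ┃  Comp┃93.91,active,7,65,Tokyo  ░
  ┃      ┃79.15,completed,8,50,Sydn░
  ┃      ┃76.24,pending,9,52,Toront░
  ┃      ┃65.64,completed,10,25,New░
  ┃      ┃87.10,cancelled,11,48,Syd░
  ┗━━━━━━┃65.10,inactive,12,30,Pari░


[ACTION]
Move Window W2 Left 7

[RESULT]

  ┏━━━━━━━━━━━━━━━━━━━━━━━━━━┓      
  ┃ FileEditor               ┃      
  ┠──────────────────────────┨      
  ┃█core,status,id,age,city ▲┃━━━━━━
  ┃39.14,active,1,41,Mumbai █┃      
  ┃59.28,cancelled,2,59,Berl░┃──────
  ┃74.17,completed,3,53,Sydn░┃      
  ┃22.90,inactive,4,71,Toron░┃      
  ┃28.18,active,5,21,Toronto░┃+++   
  ┃2.63,completed,6,41,Paris░┃   +++
  ┃93.91,active,7,65,Tokyo  ░┃      
  ┃79.15,completed,8,50,Sydn░┃     +
  ┃76.24,pending,9,52,Toront░┃ #### 
  ┃65.64,completed,10,25,New░┃#     
  ┃87.10,cancelled,11,48,Syd░┃**    
  ┃65.10,inactive,12,30,Pari░┃  ****


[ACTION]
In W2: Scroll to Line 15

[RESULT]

  ┏━━━━━━━━━━━━━━━━━━━━━━━━━━┓      
  ┃ FileEditor               ┃      
  ┠──────────────────────────┨      
  ┃28.18,active,5,21,Toronto▲┃━━━━━━
  ┃2.63,completed,6,41,Paris░┃      
  ┃93.91,active,7,65,Tokyo  ░┃──────
  ┃79.15,completed,8,50,Sydn░┃      
  ┃76.24,pending,9,52,Toront░┃      
  ┃65.64,completed,10,25,New░┃+++   
  ┃87.10,cancelled,11,48,Syd░┃   +++
  ┃65.10,inactive,12,30,Pari░┃      
  ┃5.50,pending,13,50,London░┃     +
  ┃32.35,cancelled,14,63,New░┃ #### 
  ┃65.68,cancelled,15,35,Ber░┃#     
  ┃61.46,inactive,16,47,New ░┃**    
  ┃10.54,completed,17,61,Mum█┃  ****


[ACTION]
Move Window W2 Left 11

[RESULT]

┏━━━━━━━━━━━━━━━━━━━━━━━━━━┓        
┃ FileEditor               ┃        
┠──────────────────────────┨        
┃28.18,active,5,21,Toronto▲┃━━━━━━━━
┃2.63,completed,6,41,Paris░┃s       
┃93.91,active,7,65,Tokyo  ░┃────────
┃79.15,completed,8,50,Sydn░┃        
┃76.24,pending,9,52,Toront░┃        
┃65.64,completed,10,25,New░┃+++++   
┃87.10,cancelled,11,48,Syd░┃     +++
┃65.10,inactive,12,30,Pari░┃        
┃5.50,pending,13,50,London░┃       +
┃32.35,cancelled,14,63,New░┃   #### 
┃65.68,cancelled,15,35,Ber░┃###     
┃61.46,inactive,16,47,New ░┃****    
┃10.54,completed,17,61,Mum█┃    ****


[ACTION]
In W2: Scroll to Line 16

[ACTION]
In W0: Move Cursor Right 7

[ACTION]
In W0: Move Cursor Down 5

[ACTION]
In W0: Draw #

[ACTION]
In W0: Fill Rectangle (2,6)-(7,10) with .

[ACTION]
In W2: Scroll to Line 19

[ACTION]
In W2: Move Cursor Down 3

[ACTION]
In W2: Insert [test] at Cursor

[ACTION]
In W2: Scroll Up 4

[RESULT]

┏━━━━━━━━━━━━━━━━━━━━━━━━━━┓        
┃ FileEditor               ┃        
┠──────────────────────────┨        
┃39.14,active,1,41,Mumbai ▲┃━━━━━━━━
┃59.28,cancelled,2,59,Berl░┃s       
┃test█4.17,completed,3,53,░┃────────
┃22.90,inactive,4,71,Toron█┃        
┃28.18,active,5,21,Toronto░┃        
┃2.63,completed,6,41,Paris░┃+++++   
┃93.91,active,7,65,Tokyo  ░┃     +++
┃79.15,completed,8,50,Sydn░┃        
┃76.24,pending,9,52,Toront░┃       +
┃65.64,completed,10,25,New░┃   #### 
┃87.10,cancelled,11,48,Syd░┃###     
┃65.10,inactive,12,30,Pari░┃****    
┃5.50,pending,13,50,London░┃    ****


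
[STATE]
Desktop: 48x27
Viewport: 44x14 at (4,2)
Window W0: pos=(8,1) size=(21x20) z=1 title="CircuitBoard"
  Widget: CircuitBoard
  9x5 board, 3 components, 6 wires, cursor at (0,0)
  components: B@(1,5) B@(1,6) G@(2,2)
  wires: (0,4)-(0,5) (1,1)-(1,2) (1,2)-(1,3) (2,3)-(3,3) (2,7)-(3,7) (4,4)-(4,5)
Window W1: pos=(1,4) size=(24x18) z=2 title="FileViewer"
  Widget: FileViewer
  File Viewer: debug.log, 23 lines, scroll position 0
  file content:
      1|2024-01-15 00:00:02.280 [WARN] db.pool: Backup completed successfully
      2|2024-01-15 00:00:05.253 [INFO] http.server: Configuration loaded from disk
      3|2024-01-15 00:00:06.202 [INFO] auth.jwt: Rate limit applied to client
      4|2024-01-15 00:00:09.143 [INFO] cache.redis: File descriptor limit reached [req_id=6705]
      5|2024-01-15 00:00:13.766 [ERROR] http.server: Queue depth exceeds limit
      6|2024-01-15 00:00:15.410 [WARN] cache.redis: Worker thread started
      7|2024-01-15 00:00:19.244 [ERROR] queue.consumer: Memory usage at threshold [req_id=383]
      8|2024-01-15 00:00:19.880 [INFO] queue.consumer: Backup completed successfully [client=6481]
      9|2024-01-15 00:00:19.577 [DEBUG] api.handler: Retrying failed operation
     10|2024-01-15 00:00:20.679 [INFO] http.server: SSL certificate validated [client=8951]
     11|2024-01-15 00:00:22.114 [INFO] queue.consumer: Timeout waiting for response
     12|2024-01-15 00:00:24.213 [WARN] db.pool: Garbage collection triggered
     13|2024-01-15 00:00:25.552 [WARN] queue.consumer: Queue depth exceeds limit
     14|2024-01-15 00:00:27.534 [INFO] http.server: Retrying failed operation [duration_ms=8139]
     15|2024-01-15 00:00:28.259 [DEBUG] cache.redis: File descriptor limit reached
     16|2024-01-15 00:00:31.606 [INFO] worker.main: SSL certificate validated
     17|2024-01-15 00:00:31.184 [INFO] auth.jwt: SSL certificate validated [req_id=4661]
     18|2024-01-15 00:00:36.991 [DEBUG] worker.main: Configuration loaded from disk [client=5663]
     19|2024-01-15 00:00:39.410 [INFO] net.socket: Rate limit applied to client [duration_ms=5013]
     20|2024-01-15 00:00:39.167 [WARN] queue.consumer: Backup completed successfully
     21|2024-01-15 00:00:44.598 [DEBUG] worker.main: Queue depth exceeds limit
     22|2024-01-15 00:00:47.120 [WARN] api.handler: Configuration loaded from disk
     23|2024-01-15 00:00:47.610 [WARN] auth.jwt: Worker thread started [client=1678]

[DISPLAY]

    ┃ CircuitBoard      ┃                   
    ┠───────────────────┨                   
━━━━━━━━━━━━━━━━━━━━┓ 7 ┃                   
ileViewer           ┃   ┃                   
────────────────────┨   ┃                   
24-01-15 00:00:02.2▲┃·  ┃                   
24-01-15 00:00:05.2█┃   ┃                   
24-01-15 00:00:06.2░┃·  ┃                   
24-01-15 00:00:09.1░┃│  ┃                   
24-01-15 00:00:13.7░┃·  ┃                   
24-01-15 00:00:15.4░┃   ┃                   
24-01-15 00:00:19.2░┃   ┃                   
24-01-15 00:00:19.8░┃   ┃                   
24-01-15 00:00:19.5░┃   ┃                   


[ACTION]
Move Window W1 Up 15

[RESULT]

────────────────────┨   ┃                   
24-01-15 00:00:02.2▲┃───┨                   
24-01-15 00:00:05.2█┃ 7 ┃                   
24-01-15 00:00:06.2░┃   ┃                   
24-01-15 00:00:09.1░┃   ┃                   
24-01-15 00:00:13.7░┃·  ┃                   
24-01-15 00:00:15.4░┃   ┃                   
24-01-15 00:00:19.2░┃·  ┃                   
24-01-15 00:00:19.8░┃│  ┃                   
24-01-15 00:00:19.5░┃·  ┃                   
24-01-15 00:00:20.6░┃   ┃                   
24-01-15 00:00:22.1░┃   ┃                   
24-01-15 00:00:24.2░┃   ┃                   
24-01-15 00:00:25.5░┃   ┃                   


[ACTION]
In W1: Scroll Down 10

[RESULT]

────────────────────┨   ┃                   
24-01-15 00:00:20.6▲┃───┨                   
24-01-15 00:00:22.1░┃ 7 ┃                   
24-01-15 00:00:24.2░┃   ┃                   
24-01-15 00:00:25.5░┃   ┃                   
24-01-15 00:00:27.5░┃·  ┃                   
24-01-15 00:00:28.2░┃   ┃                   
24-01-15 00:00:31.6░┃·  ┃                   
24-01-15 00:00:31.1░┃│  ┃                   
24-01-15 00:00:36.9░┃·  ┃                   
24-01-15 00:00:39.4░┃   ┃                   
24-01-15 00:00:39.1░┃   ┃                   
24-01-15 00:00:44.5░┃   ┃                   
24-01-15 00:00:47.1█┃   ┃                   


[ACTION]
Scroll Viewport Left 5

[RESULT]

 ┠──────────────────────┨   ┃               
 ┃2024-01-15 00:00:20.6▲┃───┨               
 ┃2024-01-15 00:00:22.1░┃ 7 ┃               
 ┃2024-01-15 00:00:24.2░┃   ┃               
 ┃2024-01-15 00:00:25.5░┃   ┃               
 ┃2024-01-15 00:00:27.5░┃·  ┃               
 ┃2024-01-15 00:00:28.2░┃   ┃               
 ┃2024-01-15 00:00:31.6░┃·  ┃               
 ┃2024-01-15 00:00:31.1░┃│  ┃               
 ┃2024-01-15 00:00:36.9░┃·  ┃               
 ┃2024-01-15 00:00:39.4░┃   ┃               
 ┃2024-01-15 00:00:39.1░┃   ┃               
 ┃2024-01-15 00:00:44.5░┃   ┃               
 ┃2024-01-15 00:00:47.1█┃   ┃               


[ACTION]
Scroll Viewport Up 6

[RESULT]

 ┏━━━━━━━━━━━━━━━━━━━━━━┓                   
 ┃ FileViewer           ┃━━━┓               
 ┠──────────────────────┨   ┃               
 ┃2024-01-15 00:00:20.6▲┃───┨               
 ┃2024-01-15 00:00:22.1░┃ 7 ┃               
 ┃2024-01-15 00:00:24.2░┃   ┃               
 ┃2024-01-15 00:00:25.5░┃   ┃               
 ┃2024-01-15 00:00:27.5░┃·  ┃               
 ┃2024-01-15 00:00:28.2░┃   ┃               
 ┃2024-01-15 00:00:31.6░┃·  ┃               
 ┃2024-01-15 00:00:31.1░┃│  ┃               
 ┃2024-01-15 00:00:36.9░┃·  ┃               
 ┃2024-01-15 00:00:39.4░┃   ┃               
 ┃2024-01-15 00:00:39.1░┃   ┃               


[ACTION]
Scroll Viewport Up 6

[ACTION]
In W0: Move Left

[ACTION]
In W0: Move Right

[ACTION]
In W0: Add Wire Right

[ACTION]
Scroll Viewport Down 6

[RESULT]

 ┃2024-01-15 00:00:25.5░┃   ┃               
 ┃2024-01-15 00:00:27.5░┃·  ┃               
 ┃2024-01-15 00:00:28.2░┃   ┃               
 ┃2024-01-15 00:00:31.6░┃·  ┃               
 ┃2024-01-15 00:00:31.1░┃│  ┃               
 ┃2024-01-15 00:00:36.9░┃·  ┃               
 ┃2024-01-15 00:00:39.4░┃   ┃               
 ┃2024-01-15 00:00:39.1░┃   ┃               
 ┃2024-01-15 00:00:44.5░┃   ┃               
 ┃2024-01-15 00:00:47.1█┃   ┃               
 ┃2024-01-15 00:00:47.6▼┃   ┃               
 ┗━━━━━━━━━━━━━━━━━━━━━━┛   ┃               
        ┃                   ┃               
        ┃                   ┃               
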